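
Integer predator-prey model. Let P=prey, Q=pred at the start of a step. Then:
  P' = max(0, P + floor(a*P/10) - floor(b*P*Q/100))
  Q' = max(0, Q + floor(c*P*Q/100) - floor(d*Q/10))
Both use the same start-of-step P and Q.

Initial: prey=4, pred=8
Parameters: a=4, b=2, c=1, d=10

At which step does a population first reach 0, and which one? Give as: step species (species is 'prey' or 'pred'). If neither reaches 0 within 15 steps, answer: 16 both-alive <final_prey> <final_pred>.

Answer: 1 pred

Derivation:
Step 1: prey: 4+1-0=5; pred: 8+0-8=0
First extinction: pred at step 1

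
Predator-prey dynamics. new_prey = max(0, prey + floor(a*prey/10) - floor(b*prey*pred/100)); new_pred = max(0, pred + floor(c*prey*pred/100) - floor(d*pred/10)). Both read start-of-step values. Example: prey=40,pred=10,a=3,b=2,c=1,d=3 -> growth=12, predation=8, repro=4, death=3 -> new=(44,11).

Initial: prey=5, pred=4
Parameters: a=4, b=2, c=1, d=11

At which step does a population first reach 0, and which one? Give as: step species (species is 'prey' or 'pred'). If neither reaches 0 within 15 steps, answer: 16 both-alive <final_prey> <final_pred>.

Step 1: prey: 5+2-0=7; pred: 4+0-4=0
First extinction: pred at step 1

Answer: 1 pred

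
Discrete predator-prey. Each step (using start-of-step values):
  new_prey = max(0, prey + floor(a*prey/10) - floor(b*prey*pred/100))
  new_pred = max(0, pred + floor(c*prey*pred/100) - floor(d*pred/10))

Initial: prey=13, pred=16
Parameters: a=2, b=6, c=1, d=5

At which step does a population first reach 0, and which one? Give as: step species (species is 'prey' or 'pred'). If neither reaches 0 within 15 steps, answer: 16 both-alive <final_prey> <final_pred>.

Answer: 16 both-alive 2 1

Derivation:
Step 1: prey: 13+2-12=3; pred: 16+2-8=10
Step 2: prey: 3+0-1=2; pred: 10+0-5=5
Step 3: prey: 2+0-0=2; pred: 5+0-2=3
Step 4: prey: 2+0-0=2; pred: 3+0-1=2
Step 5: prey: 2+0-0=2; pred: 2+0-1=1
Step 6: prey: 2+0-0=2; pred: 1+0-0=1
Steps 7-15: state stable at prey=2, pred=1 (no change)
No extinction within 15 steps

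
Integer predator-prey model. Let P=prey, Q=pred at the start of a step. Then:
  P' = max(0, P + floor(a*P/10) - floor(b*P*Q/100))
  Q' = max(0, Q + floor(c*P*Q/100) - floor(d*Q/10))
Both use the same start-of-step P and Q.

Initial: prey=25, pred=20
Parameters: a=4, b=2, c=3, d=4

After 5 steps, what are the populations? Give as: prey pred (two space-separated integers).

Answer: 3 37

Derivation:
Step 1: prey: 25+10-10=25; pred: 20+15-8=27
Step 2: prey: 25+10-13=22; pred: 27+20-10=37
Step 3: prey: 22+8-16=14; pred: 37+24-14=47
Step 4: prey: 14+5-13=6; pred: 47+19-18=48
Step 5: prey: 6+2-5=3; pred: 48+8-19=37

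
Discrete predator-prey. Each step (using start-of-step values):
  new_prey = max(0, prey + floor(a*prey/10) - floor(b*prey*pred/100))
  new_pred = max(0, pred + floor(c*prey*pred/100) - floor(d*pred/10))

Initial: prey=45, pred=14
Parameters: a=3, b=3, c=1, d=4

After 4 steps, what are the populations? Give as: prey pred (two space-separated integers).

Answer: 25 13

Derivation:
Step 1: prey: 45+13-18=40; pred: 14+6-5=15
Step 2: prey: 40+12-18=34; pred: 15+6-6=15
Step 3: prey: 34+10-15=29; pred: 15+5-6=14
Step 4: prey: 29+8-12=25; pred: 14+4-5=13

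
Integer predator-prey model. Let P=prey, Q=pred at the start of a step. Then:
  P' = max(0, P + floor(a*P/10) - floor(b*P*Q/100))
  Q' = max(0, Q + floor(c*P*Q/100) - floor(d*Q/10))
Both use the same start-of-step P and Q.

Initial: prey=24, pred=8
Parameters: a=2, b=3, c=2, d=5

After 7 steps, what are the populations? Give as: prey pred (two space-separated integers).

Answer: 23 7

Derivation:
Step 1: prey: 24+4-5=23; pred: 8+3-4=7
Step 2: prey: 23+4-4=23; pred: 7+3-3=7
Step 3: prey: 23+4-4=23; pred: 7+3-3=7
Step 4: prey: 23+4-4=23; pred: 7+3-3=7
Step 5: prey: 23+4-4=23; pred: 7+3-3=7
Step 6: prey: 23+4-4=23; pred: 7+3-3=7
Step 7: prey: 23+4-4=23; pred: 7+3-3=7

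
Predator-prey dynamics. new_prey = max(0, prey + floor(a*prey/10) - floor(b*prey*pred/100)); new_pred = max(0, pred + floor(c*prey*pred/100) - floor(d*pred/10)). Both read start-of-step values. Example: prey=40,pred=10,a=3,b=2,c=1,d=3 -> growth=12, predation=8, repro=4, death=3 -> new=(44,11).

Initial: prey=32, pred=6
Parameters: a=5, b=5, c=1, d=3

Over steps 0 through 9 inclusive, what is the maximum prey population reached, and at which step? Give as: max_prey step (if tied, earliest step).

Answer: 60 4

Derivation:
Step 1: prey: 32+16-9=39; pred: 6+1-1=6
Step 2: prey: 39+19-11=47; pred: 6+2-1=7
Step 3: prey: 47+23-16=54; pred: 7+3-2=8
Step 4: prey: 54+27-21=60; pred: 8+4-2=10
Step 5: prey: 60+30-30=60; pred: 10+6-3=13
Step 6: prey: 60+30-39=51; pred: 13+7-3=17
Step 7: prey: 51+25-43=33; pred: 17+8-5=20
Step 8: prey: 33+16-33=16; pred: 20+6-6=20
Step 9: prey: 16+8-16=8; pred: 20+3-6=17
Max prey = 60 at step 4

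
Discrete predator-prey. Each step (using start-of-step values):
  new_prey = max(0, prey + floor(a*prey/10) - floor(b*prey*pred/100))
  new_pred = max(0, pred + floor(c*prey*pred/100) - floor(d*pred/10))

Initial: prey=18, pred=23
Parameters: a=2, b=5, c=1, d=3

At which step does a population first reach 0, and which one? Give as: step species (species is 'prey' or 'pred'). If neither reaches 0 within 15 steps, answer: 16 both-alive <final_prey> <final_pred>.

Step 1: prey: 18+3-20=1; pred: 23+4-6=21
Step 2: prey: 1+0-1=0; pred: 21+0-6=15
First extinction: prey at step 2

Answer: 2 prey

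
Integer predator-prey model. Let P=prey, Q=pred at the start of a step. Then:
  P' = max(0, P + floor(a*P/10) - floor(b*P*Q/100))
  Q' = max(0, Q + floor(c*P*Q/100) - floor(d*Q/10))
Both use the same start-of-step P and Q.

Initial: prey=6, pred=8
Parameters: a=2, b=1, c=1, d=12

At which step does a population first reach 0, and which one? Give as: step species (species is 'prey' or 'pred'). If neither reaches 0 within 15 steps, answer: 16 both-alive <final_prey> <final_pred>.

Step 1: prey: 6+1-0=7; pred: 8+0-9=0
First extinction: pred at step 1

Answer: 1 pred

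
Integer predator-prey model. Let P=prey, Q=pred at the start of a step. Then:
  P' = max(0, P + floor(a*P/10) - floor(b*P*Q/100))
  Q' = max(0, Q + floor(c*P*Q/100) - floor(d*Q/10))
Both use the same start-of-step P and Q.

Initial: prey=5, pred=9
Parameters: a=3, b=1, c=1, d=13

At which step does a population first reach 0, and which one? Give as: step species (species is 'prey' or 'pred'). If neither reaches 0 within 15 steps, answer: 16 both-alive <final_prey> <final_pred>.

Answer: 1 pred

Derivation:
Step 1: prey: 5+1-0=6; pred: 9+0-11=0
First extinction: pred at step 1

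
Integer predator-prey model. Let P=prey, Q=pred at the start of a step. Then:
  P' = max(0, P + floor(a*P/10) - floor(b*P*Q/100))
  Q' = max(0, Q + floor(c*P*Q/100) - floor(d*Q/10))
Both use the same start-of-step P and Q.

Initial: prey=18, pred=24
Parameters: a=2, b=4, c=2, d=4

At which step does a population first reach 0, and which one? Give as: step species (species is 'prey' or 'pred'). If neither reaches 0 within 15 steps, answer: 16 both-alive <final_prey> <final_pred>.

Step 1: prey: 18+3-17=4; pred: 24+8-9=23
Step 2: prey: 4+0-3=1; pred: 23+1-9=15
Step 3: prey: 1+0-0=1; pred: 15+0-6=9
Step 4: prey: 1+0-0=1; pred: 9+0-3=6
Step 5: prey: 1+0-0=1; pred: 6+0-2=4
Step 6: prey: 1+0-0=1; pred: 4+0-1=3
Step 7: prey: 1+0-0=1; pred: 3+0-1=2
Step 8: prey: 1+0-0=1; pred: 2+0-0=2
Steps 9-15: state stable at prey=1, pred=2 (no change)
No extinction within 15 steps

Answer: 16 both-alive 1 2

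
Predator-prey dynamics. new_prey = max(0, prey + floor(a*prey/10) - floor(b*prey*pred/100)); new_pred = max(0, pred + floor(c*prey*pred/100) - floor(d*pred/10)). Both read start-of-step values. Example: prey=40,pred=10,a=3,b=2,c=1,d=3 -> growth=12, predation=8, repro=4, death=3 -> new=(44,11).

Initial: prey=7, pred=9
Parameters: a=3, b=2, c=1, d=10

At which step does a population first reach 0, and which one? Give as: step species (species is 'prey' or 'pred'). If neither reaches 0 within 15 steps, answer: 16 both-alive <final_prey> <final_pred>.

Answer: 1 pred

Derivation:
Step 1: prey: 7+2-1=8; pred: 9+0-9=0
First extinction: pred at step 1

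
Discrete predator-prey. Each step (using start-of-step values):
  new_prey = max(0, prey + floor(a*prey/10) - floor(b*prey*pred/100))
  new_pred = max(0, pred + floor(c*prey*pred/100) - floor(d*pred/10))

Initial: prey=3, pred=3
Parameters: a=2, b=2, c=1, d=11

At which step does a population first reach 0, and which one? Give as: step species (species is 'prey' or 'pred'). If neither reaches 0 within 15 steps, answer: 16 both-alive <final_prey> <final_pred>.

Step 1: prey: 3+0-0=3; pred: 3+0-3=0
First extinction: pred at step 1

Answer: 1 pred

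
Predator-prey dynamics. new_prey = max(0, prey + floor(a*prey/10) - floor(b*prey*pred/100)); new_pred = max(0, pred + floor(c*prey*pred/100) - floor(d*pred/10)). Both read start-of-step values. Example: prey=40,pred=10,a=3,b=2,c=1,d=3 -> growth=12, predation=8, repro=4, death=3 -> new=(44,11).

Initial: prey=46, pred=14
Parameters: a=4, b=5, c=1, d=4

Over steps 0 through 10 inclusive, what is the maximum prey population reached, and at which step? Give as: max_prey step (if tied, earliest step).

Step 1: prey: 46+18-32=32; pred: 14+6-5=15
Step 2: prey: 32+12-24=20; pred: 15+4-6=13
Step 3: prey: 20+8-13=15; pred: 13+2-5=10
Step 4: prey: 15+6-7=14; pred: 10+1-4=7
Step 5: prey: 14+5-4=15; pred: 7+0-2=5
Step 6: prey: 15+6-3=18; pred: 5+0-2=3
Step 7: prey: 18+7-2=23; pred: 3+0-1=2
Step 8: prey: 23+9-2=30; pred: 2+0-0=2
Step 9: prey: 30+12-3=39; pred: 2+0-0=2
Step 10: prey: 39+15-3=51; pred: 2+0-0=2
Max prey = 51 at step 10

Answer: 51 10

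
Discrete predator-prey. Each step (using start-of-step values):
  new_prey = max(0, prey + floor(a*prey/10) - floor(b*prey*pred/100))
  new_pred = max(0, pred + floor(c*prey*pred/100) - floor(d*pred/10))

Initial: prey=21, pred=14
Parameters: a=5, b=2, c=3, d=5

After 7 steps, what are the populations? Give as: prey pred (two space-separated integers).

Step 1: prey: 21+10-5=26; pred: 14+8-7=15
Step 2: prey: 26+13-7=32; pred: 15+11-7=19
Step 3: prey: 32+16-12=36; pred: 19+18-9=28
Step 4: prey: 36+18-20=34; pred: 28+30-14=44
Step 5: prey: 34+17-29=22; pred: 44+44-22=66
Step 6: prey: 22+11-29=4; pred: 66+43-33=76
Step 7: prey: 4+2-6=0; pred: 76+9-38=47

Answer: 0 47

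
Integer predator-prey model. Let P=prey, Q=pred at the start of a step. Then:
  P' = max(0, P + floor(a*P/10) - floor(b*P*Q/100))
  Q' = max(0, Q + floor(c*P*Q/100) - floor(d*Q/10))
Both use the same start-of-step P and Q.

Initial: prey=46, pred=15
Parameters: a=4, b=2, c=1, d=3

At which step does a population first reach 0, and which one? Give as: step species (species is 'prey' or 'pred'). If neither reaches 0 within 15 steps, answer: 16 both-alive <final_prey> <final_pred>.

Answer: 16 both-alive 10 5

Derivation:
Step 1: prey: 46+18-13=51; pred: 15+6-4=17
Step 2: prey: 51+20-17=54; pred: 17+8-5=20
Step 3: prey: 54+21-21=54; pred: 20+10-6=24
Step 4: prey: 54+21-25=50; pred: 24+12-7=29
Step 5: prey: 50+20-29=41; pred: 29+14-8=35
Step 6: prey: 41+16-28=29; pred: 35+14-10=39
Step 7: prey: 29+11-22=18; pred: 39+11-11=39
Step 8: prey: 18+7-14=11; pred: 39+7-11=35
Step 9: prey: 11+4-7=8; pred: 35+3-10=28
Step 10: prey: 8+3-4=7; pred: 28+2-8=22
Step 11: prey: 7+2-3=6; pred: 22+1-6=17
Step 12: prey: 6+2-2=6; pred: 17+1-5=13
Step 13: prey: 6+2-1=7; pred: 13+0-3=10
Step 14: prey: 7+2-1=8; pred: 10+0-3=7
Step 15: prey: 8+3-1=10; pred: 7+0-2=5
No extinction within 15 steps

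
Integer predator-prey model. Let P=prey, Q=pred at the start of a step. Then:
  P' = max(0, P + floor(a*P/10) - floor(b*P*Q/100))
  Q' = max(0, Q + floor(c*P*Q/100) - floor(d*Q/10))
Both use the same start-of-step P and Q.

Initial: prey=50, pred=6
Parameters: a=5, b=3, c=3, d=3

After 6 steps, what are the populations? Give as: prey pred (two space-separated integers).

Step 1: prey: 50+25-9=66; pred: 6+9-1=14
Step 2: prey: 66+33-27=72; pred: 14+27-4=37
Step 3: prey: 72+36-79=29; pred: 37+79-11=105
Step 4: prey: 29+14-91=0; pred: 105+91-31=165
Step 5: prey: 0+0-0=0; pred: 165+0-49=116
Step 6: prey: 0+0-0=0; pred: 116+0-34=82

Answer: 0 82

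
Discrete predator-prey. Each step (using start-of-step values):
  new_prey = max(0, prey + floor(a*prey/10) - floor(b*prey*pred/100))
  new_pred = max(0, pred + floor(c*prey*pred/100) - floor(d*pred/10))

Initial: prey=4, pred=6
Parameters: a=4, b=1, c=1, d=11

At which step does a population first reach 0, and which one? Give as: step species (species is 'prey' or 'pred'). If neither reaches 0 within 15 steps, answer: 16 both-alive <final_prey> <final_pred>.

Step 1: prey: 4+1-0=5; pred: 6+0-6=0
First extinction: pred at step 1

Answer: 1 pred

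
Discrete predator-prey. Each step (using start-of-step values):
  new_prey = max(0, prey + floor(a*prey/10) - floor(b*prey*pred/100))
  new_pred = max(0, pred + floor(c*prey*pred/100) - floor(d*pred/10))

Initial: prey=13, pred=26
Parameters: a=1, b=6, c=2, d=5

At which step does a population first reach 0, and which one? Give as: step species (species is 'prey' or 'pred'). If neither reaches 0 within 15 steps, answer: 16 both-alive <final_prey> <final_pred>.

Step 1: prey: 13+1-20=0; pred: 26+6-13=19
First extinction: prey at step 1

Answer: 1 prey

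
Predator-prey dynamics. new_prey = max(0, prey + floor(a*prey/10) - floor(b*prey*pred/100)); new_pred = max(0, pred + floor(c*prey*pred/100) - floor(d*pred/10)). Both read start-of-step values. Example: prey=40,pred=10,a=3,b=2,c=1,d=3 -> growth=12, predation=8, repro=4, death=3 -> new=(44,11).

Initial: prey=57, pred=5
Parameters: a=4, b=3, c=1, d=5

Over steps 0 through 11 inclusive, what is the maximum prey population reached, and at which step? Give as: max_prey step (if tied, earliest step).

Answer: 131 5

Derivation:
Step 1: prey: 57+22-8=71; pred: 5+2-2=5
Step 2: prey: 71+28-10=89; pred: 5+3-2=6
Step 3: prey: 89+35-16=108; pred: 6+5-3=8
Step 4: prey: 108+43-25=126; pred: 8+8-4=12
Step 5: prey: 126+50-45=131; pred: 12+15-6=21
Step 6: prey: 131+52-82=101; pred: 21+27-10=38
Step 7: prey: 101+40-115=26; pred: 38+38-19=57
Step 8: prey: 26+10-44=0; pred: 57+14-28=43
Step 9: prey: 0+0-0=0; pred: 43+0-21=22
Step 10: prey: 0+0-0=0; pred: 22+0-11=11
Step 11: prey: 0+0-0=0; pred: 11+0-5=6
Max prey = 131 at step 5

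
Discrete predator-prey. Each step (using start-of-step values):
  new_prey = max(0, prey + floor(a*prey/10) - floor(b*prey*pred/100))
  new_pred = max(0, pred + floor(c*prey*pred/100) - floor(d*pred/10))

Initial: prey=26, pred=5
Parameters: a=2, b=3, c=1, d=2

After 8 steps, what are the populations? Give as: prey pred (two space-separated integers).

Step 1: prey: 26+5-3=28; pred: 5+1-1=5
Step 2: prey: 28+5-4=29; pred: 5+1-1=5
Step 3: prey: 29+5-4=30; pred: 5+1-1=5
Step 4: prey: 30+6-4=32; pred: 5+1-1=5
Step 5: prey: 32+6-4=34; pred: 5+1-1=5
Step 6: prey: 34+6-5=35; pred: 5+1-1=5
Step 7: prey: 35+7-5=37; pred: 5+1-1=5
Step 8: prey: 37+7-5=39; pred: 5+1-1=5

Answer: 39 5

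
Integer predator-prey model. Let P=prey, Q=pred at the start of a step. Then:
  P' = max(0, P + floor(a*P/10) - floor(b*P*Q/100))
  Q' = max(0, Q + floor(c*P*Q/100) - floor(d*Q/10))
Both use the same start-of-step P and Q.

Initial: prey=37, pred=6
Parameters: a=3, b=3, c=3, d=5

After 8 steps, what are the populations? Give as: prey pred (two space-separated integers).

Step 1: prey: 37+11-6=42; pred: 6+6-3=9
Step 2: prey: 42+12-11=43; pred: 9+11-4=16
Step 3: prey: 43+12-20=35; pred: 16+20-8=28
Step 4: prey: 35+10-29=16; pred: 28+29-14=43
Step 5: prey: 16+4-20=0; pred: 43+20-21=42
Step 6: prey: 0+0-0=0; pred: 42+0-21=21
Step 7: prey: 0+0-0=0; pred: 21+0-10=11
Step 8: prey: 0+0-0=0; pred: 11+0-5=6

Answer: 0 6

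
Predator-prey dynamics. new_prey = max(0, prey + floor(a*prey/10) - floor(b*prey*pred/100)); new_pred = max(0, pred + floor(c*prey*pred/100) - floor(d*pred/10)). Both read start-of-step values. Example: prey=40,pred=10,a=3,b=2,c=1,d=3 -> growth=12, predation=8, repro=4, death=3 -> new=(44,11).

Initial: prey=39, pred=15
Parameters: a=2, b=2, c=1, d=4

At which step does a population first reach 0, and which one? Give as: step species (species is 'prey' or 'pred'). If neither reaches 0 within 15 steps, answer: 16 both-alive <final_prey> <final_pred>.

Step 1: prey: 39+7-11=35; pred: 15+5-6=14
Step 2: prey: 35+7-9=33; pred: 14+4-5=13
Step 3: prey: 33+6-8=31; pred: 13+4-5=12
Step 4: prey: 31+6-7=30; pred: 12+3-4=11
Step 5: prey: 30+6-6=30; pred: 11+3-4=10
Step 6: prey: 30+6-6=30; pred: 10+3-4=9
Step 7: prey: 30+6-5=31; pred: 9+2-3=8
Step 8: prey: 31+6-4=33; pred: 8+2-3=7
Step 9: prey: 33+6-4=35; pred: 7+2-2=7
Step 10: prey: 35+7-4=38; pred: 7+2-2=7
Step 11: prey: 38+7-5=40; pred: 7+2-2=7
Step 12: prey: 40+8-5=43; pred: 7+2-2=7
Step 13: prey: 43+8-6=45; pred: 7+3-2=8
Step 14: prey: 45+9-7=47; pred: 8+3-3=8
Step 15: prey: 47+9-7=49; pred: 8+3-3=8
No extinction within 15 steps

Answer: 16 both-alive 49 8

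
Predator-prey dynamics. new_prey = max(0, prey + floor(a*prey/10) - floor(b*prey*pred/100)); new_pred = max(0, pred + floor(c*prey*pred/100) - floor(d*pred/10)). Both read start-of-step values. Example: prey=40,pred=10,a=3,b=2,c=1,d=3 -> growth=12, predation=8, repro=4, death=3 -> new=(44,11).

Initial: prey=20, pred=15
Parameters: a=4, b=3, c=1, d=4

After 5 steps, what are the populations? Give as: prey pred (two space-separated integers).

Step 1: prey: 20+8-9=19; pred: 15+3-6=12
Step 2: prey: 19+7-6=20; pred: 12+2-4=10
Step 3: prey: 20+8-6=22; pred: 10+2-4=8
Step 4: prey: 22+8-5=25; pred: 8+1-3=6
Step 5: prey: 25+10-4=31; pred: 6+1-2=5

Answer: 31 5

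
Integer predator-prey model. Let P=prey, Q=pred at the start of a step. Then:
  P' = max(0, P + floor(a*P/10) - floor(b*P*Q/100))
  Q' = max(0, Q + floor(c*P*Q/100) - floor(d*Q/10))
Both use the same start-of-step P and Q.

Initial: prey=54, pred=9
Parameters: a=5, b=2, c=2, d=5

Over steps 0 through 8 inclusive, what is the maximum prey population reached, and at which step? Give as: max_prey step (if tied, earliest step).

Answer: 88 2

Derivation:
Step 1: prey: 54+27-9=72; pred: 9+9-4=14
Step 2: prey: 72+36-20=88; pred: 14+20-7=27
Step 3: prey: 88+44-47=85; pred: 27+47-13=61
Step 4: prey: 85+42-103=24; pred: 61+103-30=134
Step 5: prey: 24+12-64=0; pred: 134+64-67=131
Step 6: prey: 0+0-0=0; pred: 131+0-65=66
Step 7: prey: 0+0-0=0; pred: 66+0-33=33
Step 8: prey: 0+0-0=0; pred: 33+0-16=17
Max prey = 88 at step 2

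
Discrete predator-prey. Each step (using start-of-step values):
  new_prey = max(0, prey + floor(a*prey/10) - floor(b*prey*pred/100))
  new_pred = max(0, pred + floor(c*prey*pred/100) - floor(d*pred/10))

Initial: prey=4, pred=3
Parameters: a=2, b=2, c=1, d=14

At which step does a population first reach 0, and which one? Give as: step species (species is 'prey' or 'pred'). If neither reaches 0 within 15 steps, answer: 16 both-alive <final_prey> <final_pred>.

Answer: 1 pred

Derivation:
Step 1: prey: 4+0-0=4; pred: 3+0-4=0
First extinction: pred at step 1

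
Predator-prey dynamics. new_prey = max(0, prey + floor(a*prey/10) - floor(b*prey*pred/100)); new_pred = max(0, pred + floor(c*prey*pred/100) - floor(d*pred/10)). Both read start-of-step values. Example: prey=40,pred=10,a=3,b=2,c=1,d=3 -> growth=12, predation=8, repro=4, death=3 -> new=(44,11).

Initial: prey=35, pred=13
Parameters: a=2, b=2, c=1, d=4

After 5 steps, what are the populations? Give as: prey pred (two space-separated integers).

Step 1: prey: 35+7-9=33; pred: 13+4-5=12
Step 2: prey: 33+6-7=32; pred: 12+3-4=11
Step 3: prey: 32+6-7=31; pred: 11+3-4=10
Step 4: prey: 31+6-6=31; pred: 10+3-4=9
Step 5: prey: 31+6-5=32; pred: 9+2-3=8

Answer: 32 8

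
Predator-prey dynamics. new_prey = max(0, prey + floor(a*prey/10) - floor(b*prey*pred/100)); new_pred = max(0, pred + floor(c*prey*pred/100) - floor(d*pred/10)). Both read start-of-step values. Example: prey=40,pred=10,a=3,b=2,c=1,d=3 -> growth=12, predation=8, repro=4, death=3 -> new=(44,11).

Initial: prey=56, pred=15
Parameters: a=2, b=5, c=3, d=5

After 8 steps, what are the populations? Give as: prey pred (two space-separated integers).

Step 1: prey: 56+11-42=25; pred: 15+25-7=33
Step 2: prey: 25+5-41=0; pred: 33+24-16=41
Step 3: prey: 0+0-0=0; pred: 41+0-20=21
Step 4: prey: 0+0-0=0; pred: 21+0-10=11
Step 5: prey: 0+0-0=0; pred: 11+0-5=6
Step 6: prey: 0+0-0=0; pred: 6+0-3=3
Step 7: prey: 0+0-0=0; pred: 3+0-1=2
Step 8: prey: 0+0-0=0; pred: 2+0-1=1

Answer: 0 1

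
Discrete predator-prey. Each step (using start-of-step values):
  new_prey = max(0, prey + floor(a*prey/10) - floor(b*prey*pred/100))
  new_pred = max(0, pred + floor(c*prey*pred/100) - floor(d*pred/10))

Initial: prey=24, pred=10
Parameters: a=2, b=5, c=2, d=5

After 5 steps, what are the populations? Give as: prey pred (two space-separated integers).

Step 1: prey: 24+4-12=16; pred: 10+4-5=9
Step 2: prey: 16+3-7=12; pred: 9+2-4=7
Step 3: prey: 12+2-4=10; pred: 7+1-3=5
Step 4: prey: 10+2-2=10; pred: 5+1-2=4
Step 5: prey: 10+2-2=10; pred: 4+0-2=2

Answer: 10 2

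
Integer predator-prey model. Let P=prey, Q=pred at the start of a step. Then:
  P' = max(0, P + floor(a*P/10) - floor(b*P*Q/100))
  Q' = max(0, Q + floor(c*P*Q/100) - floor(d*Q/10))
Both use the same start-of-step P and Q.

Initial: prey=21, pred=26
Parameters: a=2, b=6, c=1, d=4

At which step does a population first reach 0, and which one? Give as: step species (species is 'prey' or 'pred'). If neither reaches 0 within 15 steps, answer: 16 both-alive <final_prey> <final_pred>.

Answer: 1 prey

Derivation:
Step 1: prey: 21+4-32=0; pred: 26+5-10=21
First extinction: prey at step 1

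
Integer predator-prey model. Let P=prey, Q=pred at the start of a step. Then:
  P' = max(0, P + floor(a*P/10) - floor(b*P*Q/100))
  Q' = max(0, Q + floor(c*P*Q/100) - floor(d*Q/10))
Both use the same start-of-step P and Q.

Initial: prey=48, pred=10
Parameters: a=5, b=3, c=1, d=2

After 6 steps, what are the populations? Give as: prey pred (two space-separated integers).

Step 1: prey: 48+24-14=58; pred: 10+4-2=12
Step 2: prey: 58+29-20=67; pred: 12+6-2=16
Step 3: prey: 67+33-32=68; pred: 16+10-3=23
Step 4: prey: 68+34-46=56; pred: 23+15-4=34
Step 5: prey: 56+28-57=27; pred: 34+19-6=47
Step 6: prey: 27+13-38=2; pred: 47+12-9=50

Answer: 2 50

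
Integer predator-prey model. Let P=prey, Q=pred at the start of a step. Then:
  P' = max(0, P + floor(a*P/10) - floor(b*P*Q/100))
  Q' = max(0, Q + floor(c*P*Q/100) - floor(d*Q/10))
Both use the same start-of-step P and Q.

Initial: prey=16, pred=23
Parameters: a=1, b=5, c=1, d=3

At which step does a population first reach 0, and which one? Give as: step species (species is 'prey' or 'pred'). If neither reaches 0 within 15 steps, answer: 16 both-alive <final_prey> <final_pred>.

Answer: 1 prey

Derivation:
Step 1: prey: 16+1-18=0; pred: 23+3-6=20
First extinction: prey at step 1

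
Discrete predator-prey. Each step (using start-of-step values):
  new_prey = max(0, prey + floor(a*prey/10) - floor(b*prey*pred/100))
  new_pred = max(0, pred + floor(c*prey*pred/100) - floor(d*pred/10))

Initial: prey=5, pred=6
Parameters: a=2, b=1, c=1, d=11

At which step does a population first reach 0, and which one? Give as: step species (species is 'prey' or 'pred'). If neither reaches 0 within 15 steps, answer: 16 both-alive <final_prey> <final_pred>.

Step 1: prey: 5+1-0=6; pred: 6+0-6=0
First extinction: pred at step 1

Answer: 1 pred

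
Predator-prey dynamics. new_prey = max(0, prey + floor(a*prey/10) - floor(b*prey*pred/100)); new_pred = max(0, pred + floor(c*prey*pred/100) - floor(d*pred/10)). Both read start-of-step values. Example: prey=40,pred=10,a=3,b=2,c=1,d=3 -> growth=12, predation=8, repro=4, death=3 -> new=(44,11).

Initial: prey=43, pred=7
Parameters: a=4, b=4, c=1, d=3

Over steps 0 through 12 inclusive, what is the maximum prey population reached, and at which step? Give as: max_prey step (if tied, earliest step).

Answer: 54 3

Derivation:
Step 1: prey: 43+17-12=48; pred: 7+3-2=8
Step 2: prey: 48+19-15=52; pred: 8+3-2=9
Step 3: prey: 52+20-18=54; pred: 9+4-2=11
Step 4: prey: 54+21-23=52; pred: 11+5-3=13
Step 5: prey: 52+20-27=45; pred: 13+6-3=16
Step 6: prey: 45+18-28=35; pred: 16+7-4=19
Step 7: prey: 35+14-26=23; pred: 19+6-5=20
Step 8: prey: 23+9-18=14; pred: 20+4-6=18
Step 9: prey: 14+5-10=9; pred: 18+2-5=15
Step 10: prey: 9+3-5=7; pred: 15+1-4=12
Step 11: prey: 7+2-3=6; pred: 12+0-3=9
Step 12: prey: 6+2-2=6; pred: 9+0-2=7
Max prey = 54 at step 3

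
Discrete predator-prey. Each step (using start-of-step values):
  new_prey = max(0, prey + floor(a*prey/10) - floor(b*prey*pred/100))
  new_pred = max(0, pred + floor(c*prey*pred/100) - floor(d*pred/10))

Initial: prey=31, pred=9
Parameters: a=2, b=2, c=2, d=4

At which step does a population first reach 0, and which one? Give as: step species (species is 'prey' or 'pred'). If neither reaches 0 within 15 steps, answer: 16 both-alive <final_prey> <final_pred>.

Step 1: prey: 31+6-5=32; pred: 9+5-3=11
Step 2: prey: 32+6-7=31; pred: 11+7-4=14
Step 3: prey: 31+6-8=29; pred: 14+8-5=17
Step 4: prey: 29+5-9=25; pred: 17+9-6=20
Step 5: prey: 25+5-10=20; pred: 20+10-8=22
Step 6: prey: 20+4-8=16; pred: 22+8-8=22
Step 7: prey: 16+3-7=12; pred: 22+7-8=21
Step 8: prey: 12+2-5=9; pred: 21+5-8=18
Step 9: prey: 9+1-3=7; pred: 18+3-7=14
Step 10: prey: 7+1-1=7; pred: 14+1-5=10
Step 11: prey: 7+1-1=7; pred: 10+1-4=7
Step 12: prey: 7+1-0=8; pred: 7+0-2=5
Step 13: prey: 8+1-0=9; pred: 5+0-2=3
Step 14: prey: 9+1-0=10; pred: 3+0-1=2
Step 15: prey: 10+2-0=12; pred: 2+0-0=2
No extinction within 15 steps

Answer: 16 both-alive 12 2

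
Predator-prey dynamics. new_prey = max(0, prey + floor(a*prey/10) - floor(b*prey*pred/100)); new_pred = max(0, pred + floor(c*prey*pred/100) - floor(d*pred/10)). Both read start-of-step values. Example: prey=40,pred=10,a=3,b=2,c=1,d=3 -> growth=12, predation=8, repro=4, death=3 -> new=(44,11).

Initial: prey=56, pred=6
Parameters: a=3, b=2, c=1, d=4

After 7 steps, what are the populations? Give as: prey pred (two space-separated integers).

Step 1: prey: 56+16-6=66; pred: 6+3-2=7
Step 2: prey: 66+19-9=76; pred: 7+4-2=9
Step 3: prey: 76+22-13=85; pred: 9+6-3=12
Step 4: prey: 85+25-20=90; pred: 12+10-4=18
Step 5: prey: 90+27-32=85; pred: 18+16-7=27
Step 6: prey: 85+25-45=65; pred: 27+22-10=39
Step 7: prey: 65+19-50=34; pred: 39+25-15=49

Answer: 34 49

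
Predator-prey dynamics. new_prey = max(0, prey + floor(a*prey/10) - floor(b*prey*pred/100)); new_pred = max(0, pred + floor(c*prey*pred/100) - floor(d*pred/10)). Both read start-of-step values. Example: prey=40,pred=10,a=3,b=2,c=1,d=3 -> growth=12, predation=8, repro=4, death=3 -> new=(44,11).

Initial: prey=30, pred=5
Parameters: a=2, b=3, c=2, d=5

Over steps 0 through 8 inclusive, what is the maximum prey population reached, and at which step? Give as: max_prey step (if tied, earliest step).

Step 1: prey: 30+6-4=32; pred: 5+3-2=6
Step 2: prey: 32+6-5=33; pred: 6+3-3=6
Step 3: prey: 33+6-5=34; pred: 6+3-3=6
Step 4: prey: 34+6-6=34; pred: 6+4-3=7
Step 5: prey: 34+6-7=33; pred: 7+4-3=8
Step 6: prey: 33+6-7=32; pred: 8+5-4=9
Step 7: prey: 32+6-8=30; pred: 9+5-4=10
Step 8: prey: 30+6-9=27; pred: 10+6-5=11
Max prey = 34 at step 3

Answer: 34 3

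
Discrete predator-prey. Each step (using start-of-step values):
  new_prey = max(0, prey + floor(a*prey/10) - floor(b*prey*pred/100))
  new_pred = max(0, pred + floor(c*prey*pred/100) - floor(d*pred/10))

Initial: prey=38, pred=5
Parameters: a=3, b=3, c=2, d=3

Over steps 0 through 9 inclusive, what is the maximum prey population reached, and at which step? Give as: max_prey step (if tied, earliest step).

Step 1: prey: 38+11-5=44; pred: 5+3-1=7
Step 2: prey: 44+13-9=48; pred: 7+6-2=11
Step 3: prey: 48+14-15=47; pred: 11+10-3=18
Step 4: prey: 47+14-25=36; pred: 18+16-5=29
Step 5: prey: 36+10-31=15; pred: 29+20-8=41
Step 6: prey: 15+4-18=1; pred: 41+12-12=41
Step 7: prey: 1+0-1=0; pred: 41+0-12=29
Step 8: prey: 0+0-0=0; pred: 29+0-8=21
Step 9: prey: 0+0-0=0; pred: 21+0-6=15
Max prey = 48 at step 2

Answer: 48 2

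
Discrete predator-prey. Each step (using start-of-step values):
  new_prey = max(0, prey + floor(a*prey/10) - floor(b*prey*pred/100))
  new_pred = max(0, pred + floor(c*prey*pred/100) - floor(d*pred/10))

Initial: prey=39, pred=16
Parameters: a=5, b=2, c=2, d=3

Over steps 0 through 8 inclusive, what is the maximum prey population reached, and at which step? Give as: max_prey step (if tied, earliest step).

Answer: 47 2

Derivation:
Step 1: prey: 39+19-12=46; pred: 16+12-4=24
Step 2: prey: 46+23-22=47; pred: 24+22-7=39
Step 3: prey: 47+23-36=34; pred: 39+36-11=64
Step 4: prey: 34+17-43=8; pred: 64+43-19=88
Step 5: prey: 8+4-14=0; pred: 88+14-26=76
Step 6: prey: 0+0-0=0; pred: 76+0-22=54
Step 7: prey: 0+0-0=0; pred: 54+0-16=38
Step 8: prey: 0+0-0=0; pred: 38+0-11=27
Max prey = 47 at step 2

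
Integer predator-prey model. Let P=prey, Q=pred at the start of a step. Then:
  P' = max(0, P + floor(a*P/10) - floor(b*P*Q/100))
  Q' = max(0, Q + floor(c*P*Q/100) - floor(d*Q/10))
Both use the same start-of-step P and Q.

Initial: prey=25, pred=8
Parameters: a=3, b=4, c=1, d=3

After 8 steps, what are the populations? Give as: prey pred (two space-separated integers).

Answer: 33 6

Derivation:
Step 1: prey: 25+7-8=24; pred: 8+2-2=8
Step 2: prey: 24+7-7=24; pred: 8+1-2=7
Step 3: prey: 24+7-6=25; pred: 7+1-2=6
Step 4: prey: 25+7-6=26; pred: 6+1-1=6
Step 5: prey: 26+7-6=27; pred: 6+1-1=6
Step 6: prey: 27+8-6=29; pred: 6+1-1=6
Step 7: prey: 29+8-6=31; pred: 6+1-1=6
Step 8: prey: 31+9-7=33; pred: 6+1-1=6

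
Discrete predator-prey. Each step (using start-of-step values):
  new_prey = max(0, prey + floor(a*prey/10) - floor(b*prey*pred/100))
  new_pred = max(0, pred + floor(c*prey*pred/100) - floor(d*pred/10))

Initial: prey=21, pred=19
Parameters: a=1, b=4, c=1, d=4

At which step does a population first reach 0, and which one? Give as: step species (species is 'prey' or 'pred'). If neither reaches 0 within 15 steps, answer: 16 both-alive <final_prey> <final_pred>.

Answer: 16 both-alive 3 2

Derivation:
Step 1: prey: 21+2-15=8; pred: 19+3-7=15
Step 2: prey: 8+0-4=4; pred: 15+1-6=10
Step 3: prey: 4+0-1=3; pred: 10+0-4=6
Step 4: prey: 3+0-0=3; pred: 6+0-2=4
Step 5: prey: 3+0-0=3; pred: 4+0-1=3
Step 6: prey: 3+0-0=3; pred: 3+0-1=2
Step 7: prey: 3+0-0=3; pred: 2+0-0=2
Steps 8-15: state stable at prey=3, pred=2 (no change)
No extinction within 15 steps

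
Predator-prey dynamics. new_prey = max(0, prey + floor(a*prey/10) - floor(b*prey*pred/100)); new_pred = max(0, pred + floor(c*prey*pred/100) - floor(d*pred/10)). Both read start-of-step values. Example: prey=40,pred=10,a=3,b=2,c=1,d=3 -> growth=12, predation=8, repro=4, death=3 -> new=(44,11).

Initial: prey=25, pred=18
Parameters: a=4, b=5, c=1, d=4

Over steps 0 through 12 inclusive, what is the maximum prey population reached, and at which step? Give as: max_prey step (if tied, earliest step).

Answer: 67 12

Derivation:
Step 1: prey: 25+10-22=13; pred: 18+4-7=15
Step 2: prey: 13+5-9=9; pred: 15+1-6=10
Step 3: prey: 9+3-4=8; pred: 10+0-4=6
Step 4: prey: 8+3-2=9; pred: 6+0-2=4
Step 5: prey: 9+3-1=11; pred: 4+0-1=3
Step 6: prey: 11+4-1=14; pred: 3+0-1=2
Step 7: prey: 14+5-1=18; pred: 2+0-0=2
Step 8: prey: 18+7-1=24; pred: 2+0-0=2
Step 9: prey: 24+9-2=31; pred: 2+0-0=2
Step 10: prey: 31+12-3=40; pred: 2+0-0=2
Step 11: prey: 40+16-4=52; pred: 2+0-0=2
Step 12: prey: 52+20-5=67; pred: 2+1-0=3
Max prey = 67 at step 12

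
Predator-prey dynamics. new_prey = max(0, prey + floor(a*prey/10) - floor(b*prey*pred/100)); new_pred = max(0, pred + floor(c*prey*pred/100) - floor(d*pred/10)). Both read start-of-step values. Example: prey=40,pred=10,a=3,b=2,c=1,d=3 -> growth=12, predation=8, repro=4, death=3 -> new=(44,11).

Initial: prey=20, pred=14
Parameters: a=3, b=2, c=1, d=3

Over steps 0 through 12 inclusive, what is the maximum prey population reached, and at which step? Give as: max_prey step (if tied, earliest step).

Step 1: prey: 20+6-5=21; pred: 14+2-4=12
Step 2: prey: 21+6-5=22; pred: 12+2-3=11
Step 3: prey: 22+6-4=24; pred: 11+2-3=10
Step 4: prey: 24+7-4=27; pred: 10+2-3=9
Step 5: prey: 27+8-4=31; pred: 9+2-2=9
Step 6: prey: 31+9-5=35; pred: 9+2-2=9
Step 7: prey: 35+10-6=39; pred: 9+3-2=10
Step 8: prey: 39+11-7=43; pred: 10+3-3=10
Step 9: prey: 43+12-8=47; pred: 10+4-3=11
Step 10: prey: 47+14-10=51; pred: 11+5-3=13
Step 11: prey: 51+15-13=53; pred: 13+6-3=16
Step 12: prey: 53+15-16=52; pred: 16+8-4=20
Max prey = 53 at step 11

Answer: 53 11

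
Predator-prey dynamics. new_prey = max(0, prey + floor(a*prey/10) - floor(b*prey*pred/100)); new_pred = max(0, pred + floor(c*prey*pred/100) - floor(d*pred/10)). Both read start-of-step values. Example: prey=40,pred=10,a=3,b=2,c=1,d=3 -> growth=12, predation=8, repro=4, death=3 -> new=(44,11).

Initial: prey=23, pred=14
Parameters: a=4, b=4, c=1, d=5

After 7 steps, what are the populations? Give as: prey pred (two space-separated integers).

Step 1: prey: 23+9-12=20; pred: 14+3-7=10
Step 2: prey: 20+8-8=20; pred: 10+2-5=7
Step 3: prey: 20+8-5=23; pred: 7+1-3=5
Step 4: prey: 23+9-4=28; pred: 5+1-2=4
Step 5: prey: 28+11-4=35; pred: 4+1-2=3
Step 6: prey: 35+14-4=45; pred: 3+1-1=3
Step 7: prey: 45+18-5=58; pred: 3+1-1=3

Answer: 58 3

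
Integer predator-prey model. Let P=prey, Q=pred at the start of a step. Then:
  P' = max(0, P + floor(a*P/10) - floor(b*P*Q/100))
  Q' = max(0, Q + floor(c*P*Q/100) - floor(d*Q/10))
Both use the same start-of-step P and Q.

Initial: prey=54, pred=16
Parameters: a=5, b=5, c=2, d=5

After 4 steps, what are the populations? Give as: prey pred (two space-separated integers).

Step 1: prey: 54+27-43=38; pred: 16+17-8=25
Step 2: prey: 38+19-47=10; pred: 25+19-12=32
Step 3: prey: 10+5-16=0; pred: 32+6-16=22
Step 4: prey: 0+0-0=0; pred: 22+0-11=11

Answer: 0 11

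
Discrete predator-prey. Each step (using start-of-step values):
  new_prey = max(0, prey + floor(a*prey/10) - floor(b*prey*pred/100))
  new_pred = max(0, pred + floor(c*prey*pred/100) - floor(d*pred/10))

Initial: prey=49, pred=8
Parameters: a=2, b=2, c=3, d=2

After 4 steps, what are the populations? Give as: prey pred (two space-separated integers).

Step 1: prey: 49+9-7=51; pred: 8+11-1=18
Step 2: prey: 51+10-18=43; pred: 18+27-3=42
Step 3: prey: 43+8-36=15; pred: 42+54-8=88
Step 4: prey: 15+3-26=0; pred: 88+39-17=110

Answer: 0 110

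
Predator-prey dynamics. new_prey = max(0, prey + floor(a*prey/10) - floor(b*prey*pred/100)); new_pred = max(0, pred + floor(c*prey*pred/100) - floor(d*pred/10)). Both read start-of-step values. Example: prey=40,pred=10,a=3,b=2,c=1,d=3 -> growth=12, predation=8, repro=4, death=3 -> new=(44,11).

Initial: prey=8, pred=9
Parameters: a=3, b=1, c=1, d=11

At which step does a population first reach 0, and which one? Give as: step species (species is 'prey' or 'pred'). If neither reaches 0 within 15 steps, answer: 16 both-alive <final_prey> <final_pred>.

Step 1: prey: 8+2-0=10; pred: 9+0-9=0
First extinction: pred at step 1

Answer: 1 pred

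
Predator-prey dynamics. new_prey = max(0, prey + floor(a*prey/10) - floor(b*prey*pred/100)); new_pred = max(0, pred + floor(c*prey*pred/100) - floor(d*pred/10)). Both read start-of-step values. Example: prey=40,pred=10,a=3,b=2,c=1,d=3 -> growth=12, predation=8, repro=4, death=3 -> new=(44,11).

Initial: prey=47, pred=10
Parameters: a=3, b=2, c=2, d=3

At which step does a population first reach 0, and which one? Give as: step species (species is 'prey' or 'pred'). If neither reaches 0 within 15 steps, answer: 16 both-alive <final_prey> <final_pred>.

Answer: 5 prey

Derivation:
Step 1: prey: 47+14-9=52; pred: 10+9-3=16
Step 2: prey: 52+15-16=51; pred: 16+16-4=28
Step 3: prey: 51+15-28=38; pred: 28+28-8=48
Step 4: prey: 38+11-36=13; pred: 48+36-14=70
Step 5: prey: 13+3-18=0; pred: 70+18-21=67
First extinction: prey at step 5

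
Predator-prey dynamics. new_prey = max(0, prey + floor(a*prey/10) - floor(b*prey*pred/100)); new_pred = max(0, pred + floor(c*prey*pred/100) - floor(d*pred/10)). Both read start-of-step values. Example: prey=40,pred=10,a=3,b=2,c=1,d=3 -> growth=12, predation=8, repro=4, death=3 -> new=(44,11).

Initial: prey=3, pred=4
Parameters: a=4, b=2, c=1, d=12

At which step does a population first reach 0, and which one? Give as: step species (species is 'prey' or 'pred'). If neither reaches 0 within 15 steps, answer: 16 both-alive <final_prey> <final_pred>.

Answer: 1 pred

Derivation:
Step 1: prey: 3+1-0=4; pred: 4+0-4=0
First extinction: pred at step 1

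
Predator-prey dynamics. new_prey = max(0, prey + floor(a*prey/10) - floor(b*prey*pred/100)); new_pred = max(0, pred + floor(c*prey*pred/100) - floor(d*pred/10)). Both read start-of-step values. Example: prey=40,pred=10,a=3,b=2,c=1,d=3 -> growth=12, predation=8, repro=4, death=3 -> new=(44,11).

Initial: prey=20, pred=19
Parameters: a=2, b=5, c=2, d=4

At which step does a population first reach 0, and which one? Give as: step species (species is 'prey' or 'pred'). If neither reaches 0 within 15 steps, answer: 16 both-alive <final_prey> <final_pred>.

Answer: 16 both-alive 1 2

Derivation:
Step 1: prey: 20+4-19=5; pred: 19+7-7=19
Step 2: prey: 5+1-4=2; pred: 19+1-7=13
Step 3: prey: 2+0-1=1; pred: 13+0-5=8
Step 4: prey: 1+0-0=1; pred: 8+0-3=5
Step 5: prey: 1+0-0=1; pred: 5+0-2=3
Step 6: prey: 1+0-0=1; pred: 3+0-1=2
Step 7: prey: 1+0-0=1; pred: 2+0-0=2
Steps 8-15: state stable at prey=1, pred=2 (no change)
No extinction within 15 steps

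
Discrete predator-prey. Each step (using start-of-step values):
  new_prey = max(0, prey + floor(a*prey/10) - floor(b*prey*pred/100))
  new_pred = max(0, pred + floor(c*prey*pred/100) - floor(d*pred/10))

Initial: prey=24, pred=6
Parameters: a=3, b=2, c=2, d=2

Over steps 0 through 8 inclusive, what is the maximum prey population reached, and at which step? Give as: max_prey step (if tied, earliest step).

Answer: 36 3

Derivation:
Step 1: prey: 24+7-2=29; pred: 6+2-1=7
Step 2: prey: 29+8-4=33; pred: 7+4-1=10
Step 3: prey: 33+9-6=36; pred: 10+6-2=14
Step 4: prey: 36+10-10=36; pred: 14+10-2=22
Step 5: prey: 36+10-15=31; pred: 22+15-4=33
Step 6: prey: 31+9-20=20; pred: 33+20-6=47
Step 7: prey: 20+6-18=8; pred: 47+18-9=56
Step 8: prey: 8+2-8=2; pred: 56+8-11=53
Max prey = 36 at step 3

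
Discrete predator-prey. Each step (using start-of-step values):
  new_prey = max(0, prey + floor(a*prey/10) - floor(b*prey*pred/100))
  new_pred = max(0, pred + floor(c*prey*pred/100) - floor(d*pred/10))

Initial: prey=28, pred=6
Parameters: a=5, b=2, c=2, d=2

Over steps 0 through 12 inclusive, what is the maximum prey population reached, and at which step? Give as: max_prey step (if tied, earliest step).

Step 1: prey: 28+14-3=39; pred: 6+3-1=8
Step 2: prey: 39+19-6=52; pred: 8+6-1=13
Step 3: prey: 52+26-13=65; pred: 13+13-2=24
Step 4: prey: 65+32-31=66; pred: 24+31-4=51
Step 5: prey: 66+33-67=32; pred: 51+67-10=108
Step 6: prey: 32+16-69=0; pred: 108+69-21=156
Step 7: prey: 0+0-0=0; pred: 156+0-31=125
Step 8: prey: 0+0-0=0; pred: 125+0-25=100
Step 9: prey: 0+0-0=0; pred: 100+0-20=80
Step 10: prey: 0+0-0=0; pred: 80+0-16=64
Step 11: prey: 0+0-0=0; pred: 64+0-12=52
Step 12: prey: 0+0-0=0; pred: 52+0-10=42
Max prey = 66 at step 4

Answer: 66 4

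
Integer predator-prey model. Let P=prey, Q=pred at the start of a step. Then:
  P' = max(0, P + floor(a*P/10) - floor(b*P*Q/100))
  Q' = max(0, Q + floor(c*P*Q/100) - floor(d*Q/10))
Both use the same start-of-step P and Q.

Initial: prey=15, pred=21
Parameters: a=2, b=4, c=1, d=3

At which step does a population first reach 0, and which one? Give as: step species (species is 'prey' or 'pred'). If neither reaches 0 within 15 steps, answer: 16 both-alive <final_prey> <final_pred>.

Answer: 16 both-alive 2 3

Derivation:
Step 1: prey: 15+3-12=6; pred: 21+3-6=18
Step 2: prey: 6+1-4=3; pred: 18+1-5=14
Step 3: prey: 3+0-1=2; pred: 14+0-4=10
Step 4: prey: 2+0-0=2; pred: 10+0-3=7
Step 5: prey: 2+0-0=2; pred: 7+0-2=5
Step 6: prey: 2+0-0=2; pred: 5+0-1=4
Step 7: prey: 2+0-0=2; pred: 4+0-1=3
Step 8: prey: 2+0-0=2; pred: 3+0-0=3
Steps 9-15: state stable at prey=2, pred=3 (no change)
No extinction within 15 steps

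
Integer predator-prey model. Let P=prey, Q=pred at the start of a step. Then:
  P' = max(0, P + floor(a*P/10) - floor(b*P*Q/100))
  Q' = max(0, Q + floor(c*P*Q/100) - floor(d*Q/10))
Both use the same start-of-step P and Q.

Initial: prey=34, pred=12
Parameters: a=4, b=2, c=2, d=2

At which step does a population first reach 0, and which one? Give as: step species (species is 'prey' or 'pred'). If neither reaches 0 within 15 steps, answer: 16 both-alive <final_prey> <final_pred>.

Step 1: prey: 34+13-8=39; pred: 12+8-2=18
Step 2: prey: 39+15-14=40; pred: 18+14-3=29
Step 3: prey: 40+16-23=33; pred: 29+23-5=47
Step 4: prey: 33+13-31=15; pred: 47+31-9=69
Step 5: prey: 15+6-20=1; pred: 69+20-13=76
Step 6: prey: 1+0-1=0; pred: 76+1-15=62
First extinction: prey at step 6

Answer: 6 prey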